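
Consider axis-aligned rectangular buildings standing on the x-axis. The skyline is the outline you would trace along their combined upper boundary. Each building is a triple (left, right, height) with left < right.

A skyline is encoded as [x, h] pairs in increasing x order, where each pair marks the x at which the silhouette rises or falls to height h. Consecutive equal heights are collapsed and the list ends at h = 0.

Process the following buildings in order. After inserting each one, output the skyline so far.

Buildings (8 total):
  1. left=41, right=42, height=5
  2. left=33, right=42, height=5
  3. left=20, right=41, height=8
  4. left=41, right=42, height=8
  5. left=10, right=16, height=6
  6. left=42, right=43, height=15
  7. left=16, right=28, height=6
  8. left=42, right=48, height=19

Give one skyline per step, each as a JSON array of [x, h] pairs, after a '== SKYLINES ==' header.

== SKYLINES ==
[[41,5],[42,0]]
[[33,5],[42,0]]
[[20,8],[41,5],[42,0]]
[[20,8],[42,0]]
[[10,6],[16,0],[20,8],[42,0]]
[[10,6],[16,0],[20,8],[42,15],[43,0]]
[[10,6],[20,8],[42,15],[43,0]]
[[10,6],[20,8],[42,19],[48,0]]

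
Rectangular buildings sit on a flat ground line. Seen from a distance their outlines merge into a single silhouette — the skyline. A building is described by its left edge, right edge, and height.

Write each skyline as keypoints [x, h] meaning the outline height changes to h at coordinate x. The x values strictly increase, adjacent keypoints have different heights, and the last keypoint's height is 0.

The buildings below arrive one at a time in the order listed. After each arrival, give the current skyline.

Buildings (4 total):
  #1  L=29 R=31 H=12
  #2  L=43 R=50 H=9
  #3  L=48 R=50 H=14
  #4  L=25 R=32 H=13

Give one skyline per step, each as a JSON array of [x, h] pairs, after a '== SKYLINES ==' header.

== SKYLINES ==
[[29,12],[31,0]]
[[29,12],[31,0],[43,9],[50,0]]
[[29,12],[31,0],[43,9],[48,14],[50,0]]
[[25,13],[32,0],[43,9],[48,14],[50,0]]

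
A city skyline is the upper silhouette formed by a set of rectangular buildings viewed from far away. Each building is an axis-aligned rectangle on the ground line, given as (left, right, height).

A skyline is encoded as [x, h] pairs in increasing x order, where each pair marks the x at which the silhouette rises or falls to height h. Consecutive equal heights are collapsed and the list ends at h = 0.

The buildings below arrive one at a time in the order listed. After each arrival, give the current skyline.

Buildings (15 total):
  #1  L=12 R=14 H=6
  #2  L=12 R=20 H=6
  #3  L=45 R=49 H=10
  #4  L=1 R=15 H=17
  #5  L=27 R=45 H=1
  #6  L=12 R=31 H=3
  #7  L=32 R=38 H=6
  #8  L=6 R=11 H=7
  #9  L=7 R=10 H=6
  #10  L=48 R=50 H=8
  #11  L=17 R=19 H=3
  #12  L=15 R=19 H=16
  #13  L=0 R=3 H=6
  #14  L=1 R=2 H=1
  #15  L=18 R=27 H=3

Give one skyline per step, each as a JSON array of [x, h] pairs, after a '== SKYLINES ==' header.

== SKYLINES ==
[[12,6],[14,0]]
[[12,6],[20,0]]
[[12,6],[20,0],[45,10],[49,0]]
[[1,17],[15,6],[20,0],[45,10],[49,0]]
[[1,17],[15,6],[20,0],[27,1],[45,10],[49,0]]
[[1,17],[15,6],[20,3],[31,1],[45,10],[49,0]]
[[1,17],[15,6],[20,3],[31,1],[32,6],[38,1],[45,10],[49,0]]
[[1,17],[15,6],[20,3],[31,1],[32,6],[38,1],[45,10],[49,0]]
[[1,17],[15,6],[20,3],[31,1],[32,6],[38,1],[45,10],[49,0]]
[[1,17],[15,6],[20,3],[31,1],[32,6],[38,1],[45,10],[49,8],[50,0]]
[[1,17],[15,6],[20,3],[31,1],[32,6],[38,1],[45,10],[49,8],[50,0]]
[[1,17],[15,16],[19,6],[20,3],[31,1],[32,6],[38,1],[45,10],[49,8],[50,0]]
[[0,6],[1,17],[15,16],[19,6],[20,3],[31,1],[32,6],[38,1],[45,10],[49,8],[50,0]]
[[0,6],[1,17],[15,16],[19,6],[20,3],[31,1],[32,6],[38,1],[45,10],[49,8],[50,0]]
[[0,6],[1,17],[15,16],[19,6],[20,3],[31,1],[32,6],[38,1],[45,10],[49,8],[50,0]]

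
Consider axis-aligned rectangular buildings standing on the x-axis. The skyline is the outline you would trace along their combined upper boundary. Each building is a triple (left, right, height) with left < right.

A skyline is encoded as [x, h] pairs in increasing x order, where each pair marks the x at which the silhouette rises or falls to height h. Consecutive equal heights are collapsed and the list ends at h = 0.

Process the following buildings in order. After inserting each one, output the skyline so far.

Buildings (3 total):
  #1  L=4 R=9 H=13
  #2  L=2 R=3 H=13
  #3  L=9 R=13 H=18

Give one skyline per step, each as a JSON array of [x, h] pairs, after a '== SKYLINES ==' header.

== SKYLINES ==
[[4,13],[9,0]]
[[2,13],[3,0],[4,13],[9,0]]
[[2,13],[3,0],[4,13],[9,18],[13,0]]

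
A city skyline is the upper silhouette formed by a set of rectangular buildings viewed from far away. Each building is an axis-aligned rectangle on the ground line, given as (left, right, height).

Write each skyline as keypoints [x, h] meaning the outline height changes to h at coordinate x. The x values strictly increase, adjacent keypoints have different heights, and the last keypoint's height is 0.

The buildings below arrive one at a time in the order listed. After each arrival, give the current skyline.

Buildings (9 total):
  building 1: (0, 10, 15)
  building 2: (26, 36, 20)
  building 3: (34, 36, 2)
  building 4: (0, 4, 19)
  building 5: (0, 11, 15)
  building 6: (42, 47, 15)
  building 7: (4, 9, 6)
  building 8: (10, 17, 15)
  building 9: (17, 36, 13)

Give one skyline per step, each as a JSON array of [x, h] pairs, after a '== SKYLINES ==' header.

== SKYLINES ==
[[0,15],[10,0]]
[[0,15],[10,0],[26,20],[36,0]]
[[0,15],[10,0],[26,20],[36,0]]
[[0,19],[4,15],[10,0],[26,20],[36,0]]
[[0,19],[4,15],[11,0],[26,20],[36,0]]
[[0,19],[4,15],[11,0],[26,20],[36,0],[42,15],[47,0]]
[[0,19],[4,15],[11,0],[26,20],[36,0],[42,15],[47,0]]
[[0,19],[4,15],[17,0],[26,20],[36,0],[42,15],[47,0]]
[[0,19],[4,15],[17,13],[26,20],[36,0],[42,15],[47,0]]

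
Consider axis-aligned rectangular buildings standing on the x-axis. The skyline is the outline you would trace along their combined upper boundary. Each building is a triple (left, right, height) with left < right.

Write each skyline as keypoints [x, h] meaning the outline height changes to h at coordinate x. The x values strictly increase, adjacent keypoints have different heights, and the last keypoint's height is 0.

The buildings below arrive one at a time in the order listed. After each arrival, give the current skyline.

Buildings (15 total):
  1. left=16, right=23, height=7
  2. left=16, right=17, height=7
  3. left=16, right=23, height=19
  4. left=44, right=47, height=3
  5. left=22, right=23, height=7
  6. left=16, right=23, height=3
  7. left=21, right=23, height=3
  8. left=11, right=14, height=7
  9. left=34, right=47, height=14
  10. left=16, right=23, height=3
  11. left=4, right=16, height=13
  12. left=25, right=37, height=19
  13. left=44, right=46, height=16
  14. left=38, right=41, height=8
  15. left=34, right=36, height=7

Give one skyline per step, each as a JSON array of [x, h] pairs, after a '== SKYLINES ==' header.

== SKYLINES ==
[[16,7],[23,0]]
[[16,7],[23,0]]
[[16,19],[23,0]]
[[16,19],[23,0],[44,3],[47,0]]
[[16,19],[23,0],[44,3],[47,0]]
[[16,19],[23,0],[44,3],[47,0]]
[[16,19],[23,0],[44,3],[47,0]]
[[11,7],[14,0],[16,19],[23,0],[44,3],[47,0]]
[[11,7],[14,0],[16,19],[23,0],[34,14],[47,0]]
[[11,7],[14,0],[16,19],[23,0],[34,14],[47,0]]
[[4,13],[16,19],[23,0],[34,14],[47,0]]
[[4,13],[16,19],[23,0],[25,19],[37,14],[47,0]]
[[4,13],[16,19],[23,0],[25,19],[37,14],[44,16],[46,14],[47,0]]
[[4,13],[16,19],[23,0],[25,19],[37,14],[44,16],[46,14],[47,0]]
[[4,13],[16,19],[23,0],[25,19],[37,14],[44,16],[46,14],[47,0]]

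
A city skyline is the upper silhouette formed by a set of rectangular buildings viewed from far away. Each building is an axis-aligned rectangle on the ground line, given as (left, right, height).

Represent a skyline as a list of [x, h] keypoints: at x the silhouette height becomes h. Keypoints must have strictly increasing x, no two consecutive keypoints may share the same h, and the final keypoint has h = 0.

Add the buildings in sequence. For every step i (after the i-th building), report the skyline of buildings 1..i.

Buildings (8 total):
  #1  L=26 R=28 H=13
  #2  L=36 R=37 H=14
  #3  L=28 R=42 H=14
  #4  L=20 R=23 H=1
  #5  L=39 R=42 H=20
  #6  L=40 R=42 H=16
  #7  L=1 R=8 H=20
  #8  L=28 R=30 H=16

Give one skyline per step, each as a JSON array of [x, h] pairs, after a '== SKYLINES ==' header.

== SKYLINES ==
[[26,13],[28,0]]
[[26,13],[28,0],[36,14],[37,0]]
[[26,13],[28,14],[42,0]]
[[20,1],[23,0],[26,13],[28,14],[42,0]]
[[20,1],[23,0],[26,13],[28,14],[39,20],[42,0]]
[[20,1],[23,0],[26,13],[28,14],[39,20],[42,0]]
[[1,20],[8,0],[20,1],[23,0],[26,13],[28,14],[39,20],[42,0]]
[[1,20],[8,0],[20,1],[23,0],[26,13],[28,16],[30,14],[39,20],[42,0]]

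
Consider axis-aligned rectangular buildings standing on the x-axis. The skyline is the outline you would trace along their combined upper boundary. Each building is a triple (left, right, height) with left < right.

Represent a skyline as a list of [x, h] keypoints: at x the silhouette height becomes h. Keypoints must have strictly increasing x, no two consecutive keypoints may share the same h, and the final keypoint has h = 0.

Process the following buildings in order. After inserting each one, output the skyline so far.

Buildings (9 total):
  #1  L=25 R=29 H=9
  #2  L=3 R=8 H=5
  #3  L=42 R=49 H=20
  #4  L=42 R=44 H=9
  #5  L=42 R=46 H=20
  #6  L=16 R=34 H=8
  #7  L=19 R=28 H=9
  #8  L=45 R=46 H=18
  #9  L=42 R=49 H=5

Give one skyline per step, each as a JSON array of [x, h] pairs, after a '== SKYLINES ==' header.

== SKYLINES ==
[[25,9],[29,0]]
[[3,5],[8,0],[25,9],[29,0]]
[[3,5],[8,0],[25,9],[29,0],[42,20],[49,0]]
[[3,5],[8,0],[25,9],[29,0],[42,20],[49,0]]
[[3,5],[8,0],[25,9],[29,0],[42,20],[49,0]]
[[3,5],[8,0],[16,8],[25,9],[29,8],[34,0],[42,20],[49,0]]
[[3,5],[8,0],[16,8],[19,9],[29,8],[34,0],[42,20],[49,0]]
[[3,5],[8,0],[16,8],[19,9],[29,8],[34,0],[42,20],[49,0]]
[[3,5],[8,0],[16,8],[19,9],[29,8],[34,0],[42,20],[49,0]]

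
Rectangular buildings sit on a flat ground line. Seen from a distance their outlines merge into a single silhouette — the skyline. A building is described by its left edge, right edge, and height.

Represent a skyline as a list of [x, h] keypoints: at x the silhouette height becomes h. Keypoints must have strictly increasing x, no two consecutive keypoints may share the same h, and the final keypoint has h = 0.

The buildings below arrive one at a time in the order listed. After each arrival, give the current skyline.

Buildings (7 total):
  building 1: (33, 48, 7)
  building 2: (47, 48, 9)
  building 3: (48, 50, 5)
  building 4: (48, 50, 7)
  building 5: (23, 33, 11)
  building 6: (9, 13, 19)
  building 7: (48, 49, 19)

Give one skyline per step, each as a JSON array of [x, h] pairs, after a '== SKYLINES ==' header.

== SKYLINES ==
[[33,7],[48,0]]
[[33,7],[47,9],[48,0]]
[[33,7],[47,9],[48,5],[50,0]]
[[33,7],[47,9],[48,7],[50,0]]
[[23,11],[33,7],[47,9],[48,7],[50,0]]
[[9,19],[13,0],[23,11],[33,7],[47,9],[48,7],[50,0]]
[[9,19],[13,0],[23,11],[33,7],[47,9],[48,19],[49,7],[50,0]]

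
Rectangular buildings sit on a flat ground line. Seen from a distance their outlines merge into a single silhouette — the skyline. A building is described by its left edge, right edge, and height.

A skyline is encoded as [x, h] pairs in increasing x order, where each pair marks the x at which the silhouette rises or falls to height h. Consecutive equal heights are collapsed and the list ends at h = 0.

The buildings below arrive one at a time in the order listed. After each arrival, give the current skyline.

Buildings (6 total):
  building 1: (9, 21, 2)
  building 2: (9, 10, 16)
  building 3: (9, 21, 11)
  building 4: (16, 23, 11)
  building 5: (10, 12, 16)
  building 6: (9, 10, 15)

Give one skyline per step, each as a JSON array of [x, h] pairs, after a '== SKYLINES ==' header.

== SKYLINES ==
[[9,2],[21,0]]
[[9,16],[10,2],[21,0]]
[[9,16],[10,11],[21,0]]
[[9,16],[10,11],[23,0]]
[[9,16],[12,11],[23,0]]
[[9,16],[12,11],[23,0]]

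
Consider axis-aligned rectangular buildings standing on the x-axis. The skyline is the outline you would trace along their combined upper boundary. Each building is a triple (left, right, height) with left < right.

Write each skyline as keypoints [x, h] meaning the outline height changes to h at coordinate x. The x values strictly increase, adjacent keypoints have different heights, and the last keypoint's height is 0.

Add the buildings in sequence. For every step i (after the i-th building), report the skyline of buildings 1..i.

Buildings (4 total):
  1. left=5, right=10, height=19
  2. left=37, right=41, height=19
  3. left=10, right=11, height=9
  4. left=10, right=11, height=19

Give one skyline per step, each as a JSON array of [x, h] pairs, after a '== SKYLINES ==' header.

== SKYLINES ==
[[5,19],[10,0]]
[[5,19],[10,0],[37,19],[41,0]]
[[5,19],[10,9],[11,0],[37,19],[41,0]]
[[5,19],[11,0],[37,19],[41,0]]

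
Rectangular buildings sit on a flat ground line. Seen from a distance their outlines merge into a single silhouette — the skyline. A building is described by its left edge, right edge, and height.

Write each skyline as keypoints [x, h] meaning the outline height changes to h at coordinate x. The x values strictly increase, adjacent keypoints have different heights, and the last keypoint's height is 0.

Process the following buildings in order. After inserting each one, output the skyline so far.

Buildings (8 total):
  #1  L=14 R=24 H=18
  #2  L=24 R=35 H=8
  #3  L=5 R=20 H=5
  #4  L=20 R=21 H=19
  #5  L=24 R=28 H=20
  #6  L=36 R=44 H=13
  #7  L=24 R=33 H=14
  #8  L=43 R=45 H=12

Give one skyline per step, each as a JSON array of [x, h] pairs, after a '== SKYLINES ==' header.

== SKYLINES ==
[[14,18],[24,0]]
[[14,18],[24,8],[35,0]]
[[5,5],[14,18],[24,8],[35,0]]
[[5,5],[14,18],[20,19],[21,18],[24,8],[35,0]]
[[5,5],[14,18],[20,19],[21,18],[24,20],[28,8],[35,0]]
[[5,5],[14,18],[20,19],[21,18],[24,20],[28,8],[35,0],[36,13],[44,0]]
[[5,5],[14,18],[20,19],[21,18],[24,20],[28,14],[33,8],[35,0],[36,13],[44,0]]
[[5,5],[14,18],[20,19],[21,18],[24,20],[28,14],[33,8],[35,0],[36,13],[44,12],[45,0]]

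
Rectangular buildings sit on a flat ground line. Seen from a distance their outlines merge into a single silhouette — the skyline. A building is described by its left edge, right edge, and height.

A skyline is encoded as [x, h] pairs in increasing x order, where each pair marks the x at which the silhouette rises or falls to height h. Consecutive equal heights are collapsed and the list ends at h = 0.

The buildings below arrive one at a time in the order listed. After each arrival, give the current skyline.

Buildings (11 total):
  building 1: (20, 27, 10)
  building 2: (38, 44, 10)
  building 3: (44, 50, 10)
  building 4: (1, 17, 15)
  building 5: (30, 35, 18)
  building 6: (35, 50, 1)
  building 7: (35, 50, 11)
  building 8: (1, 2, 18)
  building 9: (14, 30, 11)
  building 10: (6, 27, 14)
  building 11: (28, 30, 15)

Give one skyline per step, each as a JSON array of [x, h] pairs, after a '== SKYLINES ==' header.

== SKYLINES ==
[[20,10],[27,0]]
[[20,10],[27,0],[38,10],[44,0]]
[[20,10],[27,0],[38,10],[50,0]]
[[1,15],[17,0],[20,10],[27,0],[38,10],[50,0]]
[[1,15],[17,0],[20,10],[27,0],[30,18],[35,0],[38,10],[50,0]]
[[1,15],[17,0],[20,10],[27,0],[30,18],[35,1],[38,10],[50,0]]
[[1,15],[17,0],[20,10],[27,0],[30,18],[35,11],[50,0]]
[[1,18],[2,15],[17,0],[20,10],[27,0],[30,18],[35,11],[50,0]]
[[1,18],[2,15],[17,11],[30,18],[35,11],[50,0]]
[[1,18],[2,15],[17,14],[27,11],[30,18],[35,11],[50,0]]
[[1,18],[2,15],[17,14],[27,11],[28,15],[30,18],[35,11],[50,0]]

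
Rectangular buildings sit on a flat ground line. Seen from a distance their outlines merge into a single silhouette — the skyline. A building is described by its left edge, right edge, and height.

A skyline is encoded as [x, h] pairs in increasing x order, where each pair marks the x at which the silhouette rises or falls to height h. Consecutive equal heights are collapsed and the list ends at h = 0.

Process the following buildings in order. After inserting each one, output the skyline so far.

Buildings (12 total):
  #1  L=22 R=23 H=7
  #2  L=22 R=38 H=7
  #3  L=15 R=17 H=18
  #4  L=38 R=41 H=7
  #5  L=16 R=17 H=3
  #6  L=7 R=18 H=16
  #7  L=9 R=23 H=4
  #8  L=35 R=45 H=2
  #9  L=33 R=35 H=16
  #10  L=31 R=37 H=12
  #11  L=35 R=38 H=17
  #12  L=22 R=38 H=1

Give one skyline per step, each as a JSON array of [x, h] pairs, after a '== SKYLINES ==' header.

== SKYLINES ==
[[22,7],[23,0]]
[[22,7],[38,0]]
[[15,18],[17,0],[22,7],[38,0]]
[[15,18],[17,0],[22,7],[41,0]]
[[15,18],[17,0],[22,7],[41,0]]
[[7,16],[15,18],[17,16],[18,0],[22,7],[41,0]]
[[7,16],[15,18],[17,16],[18,4],[22,7],[41,0]]
[[7,16],[15,18],[17,16],[18,4],[22,7],[41,2],[45,0]]
[[7,16],[15,18],[17,16],[18,4],[22,7],[33,16],[35,7],[41,2],[45,0]]
[[7,16],[15,18],[17,16],[18,4],[22,7],[31,12],[33,16],[35,12],[37,7],[41,2],[45,0]]
[[7,16],[15,18],[17,16],[18,4],[22,7],[31,12],[33,16],[35,17],[38,7],[41,2],[45,0]]
[[7,16],[15,18],[17,16],[18,4],[22,7],[31,12],[33,16],[35,17],[38,7],[41,2],[45,0]]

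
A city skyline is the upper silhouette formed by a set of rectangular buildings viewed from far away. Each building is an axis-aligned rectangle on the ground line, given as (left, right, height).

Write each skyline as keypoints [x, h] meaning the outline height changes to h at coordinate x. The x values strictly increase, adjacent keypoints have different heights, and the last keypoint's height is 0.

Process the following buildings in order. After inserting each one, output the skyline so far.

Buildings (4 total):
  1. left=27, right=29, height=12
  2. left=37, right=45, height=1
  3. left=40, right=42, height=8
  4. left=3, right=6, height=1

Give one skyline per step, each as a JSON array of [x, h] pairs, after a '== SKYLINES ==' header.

== SKYLINES ==
[[27,12],[29,0]]
[[27,12],[29,0],[37,1],[45,0]]
[[27,12],[29,0],[37,1],[40,8],[42,1],[45,0]]
[[3,1],[6,0],[27,12],[29,0],[37,1],[40,8],[42,1],[45,0]]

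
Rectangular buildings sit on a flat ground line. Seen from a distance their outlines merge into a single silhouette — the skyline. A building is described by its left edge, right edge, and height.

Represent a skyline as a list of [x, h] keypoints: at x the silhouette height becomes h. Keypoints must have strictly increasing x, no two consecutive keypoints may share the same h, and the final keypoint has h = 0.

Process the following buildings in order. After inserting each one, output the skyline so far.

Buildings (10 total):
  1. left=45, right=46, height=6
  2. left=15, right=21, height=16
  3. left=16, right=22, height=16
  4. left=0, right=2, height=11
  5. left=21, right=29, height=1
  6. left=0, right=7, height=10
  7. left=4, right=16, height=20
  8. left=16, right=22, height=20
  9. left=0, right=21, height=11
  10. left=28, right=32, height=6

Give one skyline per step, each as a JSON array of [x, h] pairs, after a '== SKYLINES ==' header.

== SKYLINES ==
[[45,6],[46,0]]
[[15,16],[21,0],[45,6],[46,0]]
[[15,16],[22,0],[45,6],[46,0]]
[[0,11],[2,0],[15,16],[22,0],[45,6],[46,0]]
[[0,11],[2,0],[15,16],[22,1],[29,0],[45,6],[46,0]]
[[0,11],[2,10],[7,0],[15,16],[22,1],[29,0],[45,6],[46,0]]
[[0,11],[2,10],[4,20],[16,16],[22,1],[29,0],[45,6],[46,0]]
[[0,11],[2,10],[4,20],[22,1],[29,0],[45,6],[46,0]]
[[0,11],[4,20],[22,1],[29,0],[45,6],[46,0]]
[[0,11],[4,20],[22,1],[28,6],[32,0],[45,6],[46,0]]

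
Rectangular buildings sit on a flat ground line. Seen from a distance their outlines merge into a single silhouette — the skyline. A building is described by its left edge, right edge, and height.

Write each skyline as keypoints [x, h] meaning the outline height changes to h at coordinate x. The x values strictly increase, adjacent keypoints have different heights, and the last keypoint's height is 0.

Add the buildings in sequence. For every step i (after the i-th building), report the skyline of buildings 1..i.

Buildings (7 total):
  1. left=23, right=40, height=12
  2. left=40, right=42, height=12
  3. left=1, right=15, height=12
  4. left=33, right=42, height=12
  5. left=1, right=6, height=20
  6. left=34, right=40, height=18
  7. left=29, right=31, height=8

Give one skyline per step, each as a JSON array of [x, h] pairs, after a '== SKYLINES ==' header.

== SKYLINES ==
[[23,12],[40,0]]
[[23,12],[42,0]]
[[1,12],[15,0],[23,12],[42,0]]
[[1,12],[15,0],[23,12],[42,0]]
[[1,20],[6,12],[15,0],[23,12],[42,0]]
[[1,20],[6,12],[15,0],[23,12],[34,18],[40,12],[42,0]]
[[1,20],[6,12],[15,0],[23,12],[34,18],[40,12],[42,0]]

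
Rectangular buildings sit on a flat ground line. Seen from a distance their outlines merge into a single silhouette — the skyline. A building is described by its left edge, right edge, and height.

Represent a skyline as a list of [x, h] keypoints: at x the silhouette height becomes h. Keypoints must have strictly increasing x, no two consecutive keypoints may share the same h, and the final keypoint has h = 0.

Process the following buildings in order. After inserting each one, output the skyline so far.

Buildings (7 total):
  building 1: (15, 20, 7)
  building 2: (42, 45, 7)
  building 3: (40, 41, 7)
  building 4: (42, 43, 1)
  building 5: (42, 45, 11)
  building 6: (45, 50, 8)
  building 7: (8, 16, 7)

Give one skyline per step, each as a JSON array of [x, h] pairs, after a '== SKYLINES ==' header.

== SKYLINES ==
[[15,7],[20,0]]
[[15,7],[20,0],[42,7],[45,0]]
[[15,7],[20,0],[40,7],[41,0],[42,7],[45,0]]
[[15,7],[20,0],[40,7],[41,0],[42,7],[45,0]]
[[15,7],[20,0],[40,7],[41,0],[42,11],[45,0]]
[[15,7],[20,0],[40,7],[41,0],[42,11],[45,8],[50,0]]
[[8,7],[20,0],[40,7],[41,0],[42,11],[45,8],[50,0]]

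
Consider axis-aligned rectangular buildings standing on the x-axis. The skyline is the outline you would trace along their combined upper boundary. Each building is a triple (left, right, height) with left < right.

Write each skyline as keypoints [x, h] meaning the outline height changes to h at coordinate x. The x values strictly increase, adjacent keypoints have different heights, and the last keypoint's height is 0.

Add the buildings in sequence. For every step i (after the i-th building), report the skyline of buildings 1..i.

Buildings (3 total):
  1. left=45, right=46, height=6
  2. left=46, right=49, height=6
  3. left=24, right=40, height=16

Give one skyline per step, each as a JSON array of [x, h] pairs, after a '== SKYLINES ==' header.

== SKYLINES ==
[[45,6],[46,0]]
[[45,6],[49,0]]
[[24,16],[40,0],[45,6],[49,0]]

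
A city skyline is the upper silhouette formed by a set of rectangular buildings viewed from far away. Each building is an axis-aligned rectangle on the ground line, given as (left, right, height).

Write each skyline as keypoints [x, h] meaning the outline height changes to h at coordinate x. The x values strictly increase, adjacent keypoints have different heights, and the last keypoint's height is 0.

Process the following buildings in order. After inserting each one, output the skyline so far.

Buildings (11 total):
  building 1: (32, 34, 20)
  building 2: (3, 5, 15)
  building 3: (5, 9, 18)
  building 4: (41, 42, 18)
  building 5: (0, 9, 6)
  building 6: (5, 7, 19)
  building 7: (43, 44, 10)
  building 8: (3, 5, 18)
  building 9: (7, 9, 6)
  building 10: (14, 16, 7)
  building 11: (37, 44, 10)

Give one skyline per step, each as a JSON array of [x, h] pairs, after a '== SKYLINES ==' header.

== SKYLINES ==
[[32,20],[34,0]]
[[3,15],[5,0],[32,20],[34,0]]
[[3,15],[5,18],[9,0],[32,20],[34,0]]
[[3,15],[5,18],[9,0],[32,20],[34,0],[41,18],[42,0]]
[[0,6],[3,15],[5,18],[9,0],[32,20],[34,0],[41,18],[42,0]]
[[0,6],[3,15],[5,19],[7,18],[9,0],[32,20],[34,0],[41,18],[42,0]]
[[0,6],[3,15],[5,19],[7,18],[9,0],[32,20],[34,0],[41,18],[42,0],[43,10],[44,0]]
[[0,6],[3,18],[5,19],[7,18],[9,0],[32,20],[34,0],[41,18],[42,0],[43,10],[44,0]]
[[0,6],[3,18],[5,19],[7,18],[9,0],[32,20],[34,0],[41,18],[42,0],[43,10],[44,0]]
[[0,6],[3,18],[5,19],[7,18],[9,0],[14,7],[16,0],[32,20],[34,0],[41,18],[42,0],[43,10],[44,0]]
[[0,6],[3,18],[5,19],[7,18],[9,0],[14,7],[16,0],[32,20],[34,0],[37,10],[41,18],[42,10],[44,0]]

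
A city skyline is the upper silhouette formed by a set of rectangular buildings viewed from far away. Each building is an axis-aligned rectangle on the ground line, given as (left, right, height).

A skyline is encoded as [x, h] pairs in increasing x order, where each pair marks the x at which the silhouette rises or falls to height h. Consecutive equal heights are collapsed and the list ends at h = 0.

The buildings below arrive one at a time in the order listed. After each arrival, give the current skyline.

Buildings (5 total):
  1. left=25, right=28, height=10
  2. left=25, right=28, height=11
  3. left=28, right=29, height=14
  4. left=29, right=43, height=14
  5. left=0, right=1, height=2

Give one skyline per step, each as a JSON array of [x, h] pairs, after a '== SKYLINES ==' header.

== SKYLINES ==
[[25,10],[28,0]]
[[25,11],[28,0]]
[[25,11],[28,14],[29,0]]
[[25,11],[28,14],[43,0]]
[[0,2],[1,0],[25,11],[28,14],[43,0]]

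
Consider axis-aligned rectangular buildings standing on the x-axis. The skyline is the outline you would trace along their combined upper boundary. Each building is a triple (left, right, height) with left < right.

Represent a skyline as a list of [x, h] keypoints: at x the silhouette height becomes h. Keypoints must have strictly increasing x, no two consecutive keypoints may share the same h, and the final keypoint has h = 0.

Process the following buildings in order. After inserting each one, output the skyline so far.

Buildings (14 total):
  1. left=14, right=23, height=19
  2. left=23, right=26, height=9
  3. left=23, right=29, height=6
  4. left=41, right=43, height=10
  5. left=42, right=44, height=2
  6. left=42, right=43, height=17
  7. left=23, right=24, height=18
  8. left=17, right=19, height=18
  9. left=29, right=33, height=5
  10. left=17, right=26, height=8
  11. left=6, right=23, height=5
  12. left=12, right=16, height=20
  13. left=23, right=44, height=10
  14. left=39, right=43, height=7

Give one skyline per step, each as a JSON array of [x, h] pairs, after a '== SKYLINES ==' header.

== SKYLINES ==
[[14,19],[23,0]]
[[14,19],[23,9],[26,0]]
[[14,19],[23,9],[26,6],[29,0]]
[[14,19],[23,9],[26,6],[29,0],[41,10],[43,0]]
[[14,19],[23,9],[26,6],[29,0],[41,10],[43,2],[44,0]]
[[14,19],[23,9],[26,6],[29,0],[41,10],[42,17],[43,2],[44,0]]
[[14,19],[23,18],[24,9],[26,6],[29,0],[41,10],[42,17],[43,2],[44,0]]
[[14,19],[23,18],[24,9],[26,6],[29,0],[41,10],[42,17],[43,2],[44,0]]
[[14,19],[23,18],[24,9],[26,6],[29,5],[33,0],[41,10],[42,17],[43,2],[44,0]]
[[14,19],[23,18],[24,9],[26,6],[29,5],[33,0],[41,10],[42,17],[43,2],[44,0]]
[[6,5],[14,19],[23,18],[24,9],[26,6],[29,5],[33,0],[41,10],[42,17],[43,2],[44,0]]
[[6,5],[12,20],[16,19],[23,18],[24,9],[26,6],[29,5],[33,0],[41,10],[42,17],[43,2],[44,0]]
[[6,5],[12,20],[16,19],[23,18],[24,10],[42,17],[43,10],[44,0]]
[[6,5],[12,20],[16,19],[23,18],[24,10],[42,17],[43,10],[44,0]]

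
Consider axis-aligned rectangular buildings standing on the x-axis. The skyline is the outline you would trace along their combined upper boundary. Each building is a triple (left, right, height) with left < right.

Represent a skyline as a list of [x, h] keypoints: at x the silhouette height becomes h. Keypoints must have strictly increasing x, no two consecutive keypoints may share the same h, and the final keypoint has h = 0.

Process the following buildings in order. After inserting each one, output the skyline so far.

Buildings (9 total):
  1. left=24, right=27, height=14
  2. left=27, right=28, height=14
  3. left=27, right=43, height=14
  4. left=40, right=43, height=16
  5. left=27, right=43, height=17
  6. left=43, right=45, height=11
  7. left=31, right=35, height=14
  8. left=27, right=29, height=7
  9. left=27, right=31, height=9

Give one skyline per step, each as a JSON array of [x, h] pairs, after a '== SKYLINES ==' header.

== SKYLINES ==
[[24,14],[27,0]]
[[24,14],[28,0]]
[[24,14],[43,0]]
[[24,14],[40,16],[43,0]]
[[24,14],[27,17],[43,0]]
[[24,14],[27,17],[43,11],[45,0]]
[[24,14],[27,17],[43,11],[45,0]]
[[24,14],[27,17],[43,11],[45,0]]
[[24,14],[27,17],[43,11],[45,0]]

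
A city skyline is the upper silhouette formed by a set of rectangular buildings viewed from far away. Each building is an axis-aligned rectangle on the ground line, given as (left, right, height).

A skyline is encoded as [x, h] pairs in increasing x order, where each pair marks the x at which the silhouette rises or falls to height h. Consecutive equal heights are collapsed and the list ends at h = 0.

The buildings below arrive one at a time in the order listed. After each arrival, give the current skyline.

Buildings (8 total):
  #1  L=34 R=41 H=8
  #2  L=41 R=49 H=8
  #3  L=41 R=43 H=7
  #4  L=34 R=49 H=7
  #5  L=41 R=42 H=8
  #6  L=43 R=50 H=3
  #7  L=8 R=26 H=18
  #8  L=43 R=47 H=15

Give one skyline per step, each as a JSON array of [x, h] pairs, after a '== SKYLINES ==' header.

== SKYLINES ==
[[34,8],[41,0]]
[[34,8],[49,0]]
[[34,8],[49,0]]
[[34,8],[49,0]]
[[34,8],[49,0]]
[[34,8],[49,3],[50,0]]
[[8,18],[26,0],[34,8],[49,3],[50,0]]
[[8,18],[26,0],[34,8],[43,15],[47,8],[49,3],[50,0]]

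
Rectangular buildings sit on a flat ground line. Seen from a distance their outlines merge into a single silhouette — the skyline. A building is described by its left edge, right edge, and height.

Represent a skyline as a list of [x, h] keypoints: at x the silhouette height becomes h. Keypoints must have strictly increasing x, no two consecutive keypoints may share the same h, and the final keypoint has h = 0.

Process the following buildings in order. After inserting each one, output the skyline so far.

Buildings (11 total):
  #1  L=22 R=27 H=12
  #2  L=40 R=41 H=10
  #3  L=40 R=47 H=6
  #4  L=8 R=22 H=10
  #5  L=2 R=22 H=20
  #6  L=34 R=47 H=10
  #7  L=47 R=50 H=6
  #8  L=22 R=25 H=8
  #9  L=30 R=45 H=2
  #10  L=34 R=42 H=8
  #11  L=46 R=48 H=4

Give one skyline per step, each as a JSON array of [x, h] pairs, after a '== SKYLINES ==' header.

== SKYLINES ==
[[22,12],[27,0]]
[[22,12],[27,0],[40,10],[41,0]]
[[22,12],[27,0],[40,10],[41,6],[47,0]]
[[8,10],[22,12],[27,0],[40,10],[41,6],[47,0]]
[[2,20],[22,12],[27,0],[40,10],[41,6],[47,0]]
[[2,20],[22,12],[27,0],[34,10],[47,0]]
[[2,20],[22,12],[27,0],[34,10],[47,6],[50,0]]
[[2,20],[22,12],[27,0],[34,10],[47,6],[50,0]]
[[2,20],[22,12],[27,0],[30,2],[34,10],[47,6],[50,0]]
[[2,20],[22,12],[27,0],[30,2],[34,10],[47,6],[50,0]]
[[2,20],[22,12],[27,0],[30,2],[34,10],[47,6],[50,0]]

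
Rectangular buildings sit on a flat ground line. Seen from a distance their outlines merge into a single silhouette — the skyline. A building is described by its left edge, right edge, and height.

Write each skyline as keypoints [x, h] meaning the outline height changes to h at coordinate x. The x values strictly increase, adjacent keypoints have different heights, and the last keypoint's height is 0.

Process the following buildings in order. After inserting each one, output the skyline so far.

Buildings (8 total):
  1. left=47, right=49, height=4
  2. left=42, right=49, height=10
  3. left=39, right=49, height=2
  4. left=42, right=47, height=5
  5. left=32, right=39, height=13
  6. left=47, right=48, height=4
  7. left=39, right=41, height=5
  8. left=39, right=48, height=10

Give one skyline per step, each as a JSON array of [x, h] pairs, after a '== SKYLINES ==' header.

== SKYLINES ==
[[47,4],[49,0]]
[[42,10],[49,0]]
[[39,2],[42,10],[49,0]]
[[39,2],[42,10],[49,0]]
[[32,13],[39,2],[42,10],[49,0]]
[[32,13],[39,2],[42,10],[49,0]]
[[32,13],[39,5],[41,2],[42,10],[49,0]]
[[32,13],[39,10],[49,0]]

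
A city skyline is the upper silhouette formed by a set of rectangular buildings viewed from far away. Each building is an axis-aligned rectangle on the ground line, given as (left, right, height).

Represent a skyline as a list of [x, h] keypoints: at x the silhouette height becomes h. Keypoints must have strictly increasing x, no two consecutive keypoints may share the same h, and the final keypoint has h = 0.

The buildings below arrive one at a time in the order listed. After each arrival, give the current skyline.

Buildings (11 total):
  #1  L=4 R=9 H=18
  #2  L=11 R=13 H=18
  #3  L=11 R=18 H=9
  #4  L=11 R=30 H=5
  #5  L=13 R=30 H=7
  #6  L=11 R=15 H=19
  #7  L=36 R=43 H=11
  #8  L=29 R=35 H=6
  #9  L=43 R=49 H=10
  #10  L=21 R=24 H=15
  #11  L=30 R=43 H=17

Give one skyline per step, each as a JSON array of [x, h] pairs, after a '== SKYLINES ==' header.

== SKYLINES ==
[[4,18],[9,0]]
[[4,18],[9,0],[11,18],[13,0]]
[[4,18],[9,0],[11,18],[13,9],[18,0]]
[[4,18],[9,0],[11,18],[13,9],[18,5],[30,0]]
[[4,18],[9,0],[11,18],[13,9],[18,7],[30,0]]
[[4,18],[9,0],[11,19],[15,9],[18,7],[30,0]]
[[4,18],[9,0],[11,19],[15,9],[18,7],[30,0],[36,11],[43,0]]
[[4,18],[9,0],[11,19],[15,9],[18,7],[30,6],[35,0],[36,11],[43,0]]
[[4,18],[9,0],[11,19],[15,9],[18,7],[30,6],[35,0],[36,11],[43,10],[49,0]]
[[4,18],[9,0],[11,19],[15,9],[18,7],[21,15],[24,7],[30,6],[35,0],[36,11],[43,10],[49,0]]
[[4,18],[9,0],[11,19],[15,9],[18,7],[21,15],[24,7],[30,17],[43,10],[49,0]]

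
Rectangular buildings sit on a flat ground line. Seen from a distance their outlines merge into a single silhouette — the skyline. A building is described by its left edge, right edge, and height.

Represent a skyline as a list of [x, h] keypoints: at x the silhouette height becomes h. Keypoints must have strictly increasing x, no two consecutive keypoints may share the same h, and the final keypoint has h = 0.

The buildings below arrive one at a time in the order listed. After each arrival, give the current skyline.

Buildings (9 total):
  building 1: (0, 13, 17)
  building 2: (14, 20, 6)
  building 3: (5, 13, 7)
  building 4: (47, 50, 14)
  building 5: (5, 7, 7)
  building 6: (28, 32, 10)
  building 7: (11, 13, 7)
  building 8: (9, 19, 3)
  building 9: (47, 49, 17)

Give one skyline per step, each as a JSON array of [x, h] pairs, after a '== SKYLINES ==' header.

== SKYLINES ==
[[0,17],[13,0]]
[[0,17],[13,0],[14,6],[20,0]]
[[0,17],[13,0],[14,6],[20,0]]
[[0,17],[13,0],[14,6],[20,0],[47,14],[50,0]]
[[0,17],[13,0],[14,6],[20,0],[47,14],[50,0]]
[[0,17],[13,0],[14,6],[20,0],[28,10],[32,0],[47,14],[50,0]]
[[0,17],[13,0],[14,6],[20,0],[28,10],[32,0],[47,14],[50,0]]
[[0,17],[13,3],[14,6],[20,0],[28,10],[32,0],[47,14],[50,0]]
[[0,17],[13,3],[14,6],[20,0],[28,10],[32,0],[47,17],[49,14],[50,0]]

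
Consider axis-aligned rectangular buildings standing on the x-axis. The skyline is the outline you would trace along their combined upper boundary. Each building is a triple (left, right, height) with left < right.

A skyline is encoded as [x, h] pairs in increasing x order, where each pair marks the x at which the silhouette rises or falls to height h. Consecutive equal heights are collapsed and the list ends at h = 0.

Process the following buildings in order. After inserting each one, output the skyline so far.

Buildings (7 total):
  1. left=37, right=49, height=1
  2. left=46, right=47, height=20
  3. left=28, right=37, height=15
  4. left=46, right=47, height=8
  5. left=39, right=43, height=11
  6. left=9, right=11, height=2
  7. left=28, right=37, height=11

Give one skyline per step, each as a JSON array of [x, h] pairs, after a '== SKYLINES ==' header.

== SKYLINES ==
[[37,1],[49,0]]
[[37,1],[46,20],[47,1],[49,0]]
[[28,15],[37,1],[46,20],[47,1],[49,0]]
[[28,15],[37,1],[46,20],[47,1],[49,0]]
[[28,15],[37,1],[39,11],[43,1],[46,20],[47,1],[49,0]]
[[9,2],[11,0],[28,15],[37,1],[39,11],[43,1],[46,20],[47,1],[49,0]]
[[9,2],[11,0],[28,15],[37,1],[39,11],[43,1],[46,20],[47,1],[49,0]]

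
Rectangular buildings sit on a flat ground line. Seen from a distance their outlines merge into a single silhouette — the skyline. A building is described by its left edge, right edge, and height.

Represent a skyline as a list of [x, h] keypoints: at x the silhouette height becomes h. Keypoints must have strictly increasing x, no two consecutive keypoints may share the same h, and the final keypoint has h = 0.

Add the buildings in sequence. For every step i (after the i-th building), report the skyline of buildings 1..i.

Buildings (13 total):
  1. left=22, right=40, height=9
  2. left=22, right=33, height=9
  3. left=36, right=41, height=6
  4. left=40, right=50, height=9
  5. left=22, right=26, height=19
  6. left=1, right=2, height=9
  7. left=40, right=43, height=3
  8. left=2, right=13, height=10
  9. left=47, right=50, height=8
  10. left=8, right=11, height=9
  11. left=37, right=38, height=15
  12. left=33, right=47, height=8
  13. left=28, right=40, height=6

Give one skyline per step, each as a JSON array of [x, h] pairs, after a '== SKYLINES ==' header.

== SKYLINES ==
[[22,9],[40,0]]
[[22,9],[40,0]]
[[22,9],[40,6],[41,0]]
[[22,9],[50,0]]
[[22,19],[26,9],[50,0]]
[[1,9],[2,0],[22,19],[26,9],[50,0]]
[[1,9],[2,0],[22,19],[26,9],[50,0]]
[[1,9],[2,10],[13,0],[22,19],[26,9],[50,0]]
[[1,9],[2,10],[13,0],[22,19],[26,9],[50,0]]
[[1,9],[2,10],[13,0],[22,19],[26,9],[50,0]]
[[1,9],[2,10],[13,0],[22,19],[26,9],[37,15],[38,9],[50,0]]
[[1,9],[2,10],[13,0],[22,19],[26,9],[37,15],[38,9],[50,0]]
[[1,9],[2,10],[13,0],[22,19],[26,9],[37,15],[38,9],[50,0]]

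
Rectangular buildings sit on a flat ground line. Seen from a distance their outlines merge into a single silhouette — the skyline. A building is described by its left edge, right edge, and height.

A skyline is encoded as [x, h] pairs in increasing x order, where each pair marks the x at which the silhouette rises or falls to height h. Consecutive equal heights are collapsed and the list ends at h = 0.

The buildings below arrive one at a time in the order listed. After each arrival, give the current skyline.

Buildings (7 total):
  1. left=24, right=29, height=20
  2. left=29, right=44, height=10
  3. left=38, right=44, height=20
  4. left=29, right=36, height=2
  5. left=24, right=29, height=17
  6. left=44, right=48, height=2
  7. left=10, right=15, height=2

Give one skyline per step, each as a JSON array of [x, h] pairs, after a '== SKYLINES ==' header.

== SKYLINES ==
[[24,20],[29,0]]
[[24,20],[29,10],[44,0]]
[[24,20],[29,10],[38,20],[44,0]]
[[24,20],[29,10],[38,20],[44,0]]
[[24,20],[29,10],[38,20],[44,0]]
[[24,20],[29,10],[38,20],[44,2],[48,0]]
[[10,2],[15,0],[24,20],[29,10],[38,20],[44,2],[48,0]]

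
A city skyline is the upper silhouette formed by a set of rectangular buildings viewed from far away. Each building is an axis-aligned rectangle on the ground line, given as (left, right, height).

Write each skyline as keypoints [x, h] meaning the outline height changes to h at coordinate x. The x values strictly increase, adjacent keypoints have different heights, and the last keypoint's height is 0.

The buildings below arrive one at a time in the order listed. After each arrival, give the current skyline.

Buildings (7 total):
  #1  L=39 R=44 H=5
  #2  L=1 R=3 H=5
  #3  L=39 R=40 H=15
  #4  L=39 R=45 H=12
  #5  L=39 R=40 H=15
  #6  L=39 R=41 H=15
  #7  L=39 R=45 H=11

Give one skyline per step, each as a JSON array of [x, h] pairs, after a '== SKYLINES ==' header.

== SKYLINES ==
[[39,5],[44,0]]
[[1,5],[3,0],[39,5],[44,0]]
[[1,5],[3,0],[39,15],[40,5],[44,0]]
[[1,5],[3,0],[39,15],[40,12],[45,0]]
[[1,5],[3,0],[39,15],[40,12],[45,0]]
[[1,5],[3,0],[39,15],[41,12],[45,0]]
[[1,5],[3,0],[39,15],[41,12],[45,0]]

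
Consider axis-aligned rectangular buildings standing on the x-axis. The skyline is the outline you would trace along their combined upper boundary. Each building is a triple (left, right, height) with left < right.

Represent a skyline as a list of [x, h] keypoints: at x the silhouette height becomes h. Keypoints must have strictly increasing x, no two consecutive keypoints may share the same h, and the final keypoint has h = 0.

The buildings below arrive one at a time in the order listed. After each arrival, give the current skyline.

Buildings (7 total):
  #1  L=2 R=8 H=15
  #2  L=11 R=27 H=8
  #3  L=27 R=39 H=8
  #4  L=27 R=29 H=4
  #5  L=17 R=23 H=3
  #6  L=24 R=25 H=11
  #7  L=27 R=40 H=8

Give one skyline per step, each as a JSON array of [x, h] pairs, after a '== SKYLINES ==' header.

== SKYLINES ==
[[2,15],[8,0]]
[[2,15],[8,0],[11,8],[27,0]]
[[2,15],[8,0],[11,8],[39,0]]
[[2,15],[8,0],[11,8],[39,0]]
[[2,15],[8,0],[11,8],[39,0]]
[[2,15],[8,0],[11,8],[24,11],[25,8],[39,0]]
[[2,15],[8,0],[11,8],[24,11],[25,8],[40,0]]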